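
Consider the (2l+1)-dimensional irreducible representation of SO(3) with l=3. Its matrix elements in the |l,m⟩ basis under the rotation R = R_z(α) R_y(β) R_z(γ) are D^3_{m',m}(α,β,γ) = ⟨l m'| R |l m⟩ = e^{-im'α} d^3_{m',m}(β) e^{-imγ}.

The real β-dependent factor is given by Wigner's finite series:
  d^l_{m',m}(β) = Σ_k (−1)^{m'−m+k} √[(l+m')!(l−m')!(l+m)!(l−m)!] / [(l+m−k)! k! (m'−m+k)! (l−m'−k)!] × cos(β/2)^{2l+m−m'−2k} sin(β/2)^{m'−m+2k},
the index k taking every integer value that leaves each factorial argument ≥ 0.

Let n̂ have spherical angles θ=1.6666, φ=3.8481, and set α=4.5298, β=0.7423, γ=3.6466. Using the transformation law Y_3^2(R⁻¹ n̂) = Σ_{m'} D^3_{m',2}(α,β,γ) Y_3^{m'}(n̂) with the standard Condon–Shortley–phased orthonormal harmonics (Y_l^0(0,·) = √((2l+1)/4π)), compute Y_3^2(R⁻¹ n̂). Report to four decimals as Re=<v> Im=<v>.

Need the full column D^3_{m',2} for m'=−3..3 at α=4.5298, β=0.7423, γ=3.6466.
cos(β/2)=0.931911, sin(β/2)=0.362687
d^3_{-3,2}: single k=5 term ⇒ +0.014326;  D = +0.014324+0.000186i
d^3_{-2,2}: k∈[4..5] ⇒ +0.075136 -0.002276 = +0.072860;  D = -0.014161+0.071471i
d^3_{-1,2}: k∈[3..4] ⇒ +0.244203 -0.018494 = +0.225708;  D = -0.209758-0.083341i
d^3_{0,2}: k∈[2..3] ⇒ +0.543404 -0.082307 = +0.461097;  D = +0.245234-0.390475i
d^3_{1,2}: k∈[1..2] ⇒ +0.806129 -0.244203 = +0.561926;  D = +0.413685+0.380296i
d^3_{2,2}: k∈[0..1] ⇒ +0.655007 -0.496058 = +0.158950;  D = -0.127032+0.095540i
d^3_{3,2}: single k=0 term ⇒ -0.624425;  D = +0.278469+0.558893i
Y_3^{m'}(θ=1.6666,φ=3.8481) and Σ D·Y over m':
  (+0.0143+0.0002i)·(+0.2146+0.3511i)  (-0.0142+0.0715i)·(-0.0152+0.0957i)  (-0.2098-0.0833i)·(+0.2335-0.1993i)  (+0.2452-0.3905i)·(+0.1055+0.0000i)  (+0.4137+0.3803i)·(-0.2335-0.1993i)  (-0.1270+0.0955i)·(-0.0152-0.0957i)  (+0.2785+0.5589i)·(-0.2146+0.3511i)
Y_3^2(R⁻¹ n̂) = -0.309069-0.198946i

Re=-0.3091 Im=-0.1989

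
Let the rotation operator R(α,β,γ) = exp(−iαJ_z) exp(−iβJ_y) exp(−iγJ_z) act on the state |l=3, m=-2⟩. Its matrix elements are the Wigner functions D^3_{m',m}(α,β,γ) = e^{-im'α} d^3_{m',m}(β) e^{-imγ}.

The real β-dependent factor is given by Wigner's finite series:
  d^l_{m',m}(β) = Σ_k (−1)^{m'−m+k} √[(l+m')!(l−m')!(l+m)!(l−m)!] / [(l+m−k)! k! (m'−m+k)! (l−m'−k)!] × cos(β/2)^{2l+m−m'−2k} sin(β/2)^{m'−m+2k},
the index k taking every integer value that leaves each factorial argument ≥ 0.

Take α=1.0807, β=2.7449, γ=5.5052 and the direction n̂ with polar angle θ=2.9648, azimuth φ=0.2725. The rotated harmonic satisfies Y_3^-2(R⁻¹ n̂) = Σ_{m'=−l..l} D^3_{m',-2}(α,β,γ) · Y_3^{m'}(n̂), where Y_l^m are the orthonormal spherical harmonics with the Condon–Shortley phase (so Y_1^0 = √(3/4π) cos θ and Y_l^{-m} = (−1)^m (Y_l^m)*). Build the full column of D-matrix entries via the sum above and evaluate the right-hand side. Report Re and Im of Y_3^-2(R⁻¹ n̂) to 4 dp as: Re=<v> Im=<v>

Re=0.0674 Im=-0.0535

Need the full column D^3_{m',-2} for m'=−3..3 at α=1.0807, β=2.7449, γ=5.5052.
cos(β/2)=0.197048, sin(β/2)=0.980394
d^3_{-3,-2}: single k=1 term ⇒ +0.000713;  D = -0.000082+0.000709i
d^3_{-2,-2}: k∈[0..1] ⇒ +0.000059 -0.007245 = -0.007187;  D = -0.005909-0.004090i
d^3_{-1,-2}: k∈[0..1] ⇒ -0.000921 +0.045598 = +0.044677;  D = +0.039726-0.020443i
d^3_{0,-2}: k∈[0..1] ⇒ +0.007937 -0.196476 = -0.188539;  D = -0.002795+0.188518i
d^3_{1,-2}: k∈[0..1] ⇒ -0.045598 +0.564385 = +0.518787;  D = -0.454048-0.250957i
d^3_{2,-2}: k∈[0..1] ⇒ +0.179357 -0.887980 = -0.708623;  D = +0.594371-0.385837i
d^3_{3,-2}: single k=0 term ⇒ -0.437171;  D = -0.037412-0.435567i
Y_3^{m'}(θ=2.9648,φ=0.2725) and Σ D·Y over m':
  (-0.0001+0.0007i)·(+0.0016-0.0017i)  (-0.0059-0.0041i)·(-0.0266+0.0161i)  (+0.0397-0.0204i)·(+0.2105-0.0588i)  (-0.0028+0.1885i)·(-0.6779+0.0000i)  (-0.4540-0.2510i)·(-0.2105-0.0588i)  (+0.5944-0.3858i)·(-0.0266-0.0161i)  (-0.0374-0.4356i)·(-0.0016-0.0017i)
Y_3^-2(R⁻¹ n̂) = +0.067389-0.053470i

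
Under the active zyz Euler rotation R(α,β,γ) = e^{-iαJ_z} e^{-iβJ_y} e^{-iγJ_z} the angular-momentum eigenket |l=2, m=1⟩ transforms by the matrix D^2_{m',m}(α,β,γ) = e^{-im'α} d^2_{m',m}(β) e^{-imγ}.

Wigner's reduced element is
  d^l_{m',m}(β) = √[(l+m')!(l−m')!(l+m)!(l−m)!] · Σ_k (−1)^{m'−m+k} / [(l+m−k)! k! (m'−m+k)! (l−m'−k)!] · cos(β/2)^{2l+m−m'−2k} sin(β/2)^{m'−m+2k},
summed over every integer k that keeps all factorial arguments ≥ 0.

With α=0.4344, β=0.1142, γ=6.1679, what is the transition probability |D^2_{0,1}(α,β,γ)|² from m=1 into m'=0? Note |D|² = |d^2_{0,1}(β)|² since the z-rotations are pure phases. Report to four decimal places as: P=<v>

P=0.0192

Split into d^2_{0,1}(β=0.1142) × two z-phases.
c=cos(0.1142/2)=0.998370, s=sin(0.1142/2)=0.057069; N=√[2·2·6·1]=4.898979
The bounds max(0,m−m')=1 and min(l+m,l−m')=2 give 2 terms
  k=1: (−1)^0·4.8990/(2)·0.9984^3·0.0571^1 = +0.139108
  k=2: (−1)^1·4.8990/(2)·0.9984^1·0.0571^3 = -0.000455
d^2_{0,1}(0.1142) = +0.139108 -0.000455 = +0.138653
|D^2_{0,1}|² = |d^2_{0,1}(β)|² = (+0.138653)² = 0.019225 (the z-rotation phases have unit modulus)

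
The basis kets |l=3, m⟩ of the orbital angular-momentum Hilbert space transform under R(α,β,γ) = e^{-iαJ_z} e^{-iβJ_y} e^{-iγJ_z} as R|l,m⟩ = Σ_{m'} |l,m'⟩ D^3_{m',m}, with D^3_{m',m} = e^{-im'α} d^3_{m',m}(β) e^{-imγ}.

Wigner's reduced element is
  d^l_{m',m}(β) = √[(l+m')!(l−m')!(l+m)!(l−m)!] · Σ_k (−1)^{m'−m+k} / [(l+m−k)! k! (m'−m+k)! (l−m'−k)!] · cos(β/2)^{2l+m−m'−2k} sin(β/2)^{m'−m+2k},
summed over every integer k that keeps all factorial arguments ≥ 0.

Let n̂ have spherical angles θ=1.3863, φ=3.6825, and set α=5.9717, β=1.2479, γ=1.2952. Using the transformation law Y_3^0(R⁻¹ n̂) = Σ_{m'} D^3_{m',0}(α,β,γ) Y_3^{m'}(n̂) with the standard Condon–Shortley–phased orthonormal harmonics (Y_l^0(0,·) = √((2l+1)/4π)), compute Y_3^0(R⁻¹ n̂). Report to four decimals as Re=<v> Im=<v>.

Re=0.3021 Im=0.0000

Need the full column D^3_{m',0} for m'=−3..3 at α=5.9717, β=1.2479, γ=1.2952.
cos(β/2)=0.811577, sin(β/2)=0.584245
d^3_{-3,0}: single k=3 term ⇒ +0.476749;  D = +0.283311-0.383438i
d^3_{-2,0}: k∈[2..3] ⇒ +0.811092 -0.420341 = +0.390752;  D = +0.317348-0.227984i
d^3_{-1,0}: k∈[1..3] ⇒ +0.712582 -1.107866 +0.191380 = -0.203904;  D = -0.194092+0.062491i
d^3_{0,0}: k∈[0..3] ⇒ +0.285745 -1.332761 +0.690690 -0.039772 = -0.396097;  D = -0.396097+0.000000i
d^3_{1,0}: k∈[0..2] ⇒ -0.712582 +1.107866 -0.191380 = +0.203904;  D = +0.194092+0.062491i
d^3_{2,0}: k∈[0..1] ⇒ +0.811092 -0.420341 = +0.390752;  D = +0.317348+0.227984i
d^3_{3,0}: single k=0 term ⇒ -0.476749;  D = -0.283311-0.383438i
Y_3^{m'}(θ=1.3863,φ=3.6825) and Σ D·Y over m':
  (+0.2833-0.3834i)·(+0.0206+0.3958i)  (+0.3173-0.2280i)·(+0.0851-0.1599i)  (-0.1941+0.0625i)·(+0.2265-0.1361i)  (-0.3961+0.0000i)·(-0.1939+0.0000i)  (+0.1941+0.0625i)·(-0.2265-0.1361i)  (+0.3173+0.2280i)·(+0.0851+0.1599i)  (-0.2833-0.3834i)·(-0.0206+0.3958i)
Y_3^0(R⁻¹ n̂) = +0.302138+0.000000i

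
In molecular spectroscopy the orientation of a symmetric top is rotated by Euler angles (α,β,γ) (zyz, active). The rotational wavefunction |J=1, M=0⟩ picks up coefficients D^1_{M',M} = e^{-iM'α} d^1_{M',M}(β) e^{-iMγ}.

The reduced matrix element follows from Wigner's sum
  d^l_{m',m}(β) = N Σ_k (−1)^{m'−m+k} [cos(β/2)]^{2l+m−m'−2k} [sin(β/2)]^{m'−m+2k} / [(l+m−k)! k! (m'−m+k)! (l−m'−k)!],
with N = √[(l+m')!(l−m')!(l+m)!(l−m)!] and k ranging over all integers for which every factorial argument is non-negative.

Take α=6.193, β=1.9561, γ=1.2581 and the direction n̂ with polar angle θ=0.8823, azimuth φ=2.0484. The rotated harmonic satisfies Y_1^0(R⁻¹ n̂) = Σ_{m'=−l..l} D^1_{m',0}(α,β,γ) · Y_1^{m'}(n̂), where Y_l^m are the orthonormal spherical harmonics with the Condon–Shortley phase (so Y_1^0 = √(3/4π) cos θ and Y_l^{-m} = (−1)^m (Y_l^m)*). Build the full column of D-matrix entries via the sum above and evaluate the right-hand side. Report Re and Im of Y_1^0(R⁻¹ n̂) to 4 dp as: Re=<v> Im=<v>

Re=-0.3047 Im=0.0000

Need the full column D^1_{m',0} for m'=−1..1 at α=6.193, β=1.9561, γ=1.2581.
cos(β/2)=0.558641, sin(β/2)=0.829410
d^1_{-1,0}: single k=1 term ⇒ +0.655265;  D = +0.652602-0.059015i
d^1_{0,0}: k∈[0..1] ⇒ +0.312080 -0.687920 = -0.375841;  D = -0.375841+0.000000i
d^1_{1,0}: single k=0 term ⇒ -0.655265;  D = -0.652602-0.059015i
Y_1^{m'}(θ=0.8823,φ=2.0484) and Σ D·Y over m':
  (+0.6526-0.0590i)·(-0.1226-0.2369i)  (-0.3758+0.0000i)·(+0.3104+0.0000i)  (-0.6526-0.0590i)·(+0.1226-0.2369i)
Y_1^0(R⁻¹ n̂) = -0.304703+0.000000i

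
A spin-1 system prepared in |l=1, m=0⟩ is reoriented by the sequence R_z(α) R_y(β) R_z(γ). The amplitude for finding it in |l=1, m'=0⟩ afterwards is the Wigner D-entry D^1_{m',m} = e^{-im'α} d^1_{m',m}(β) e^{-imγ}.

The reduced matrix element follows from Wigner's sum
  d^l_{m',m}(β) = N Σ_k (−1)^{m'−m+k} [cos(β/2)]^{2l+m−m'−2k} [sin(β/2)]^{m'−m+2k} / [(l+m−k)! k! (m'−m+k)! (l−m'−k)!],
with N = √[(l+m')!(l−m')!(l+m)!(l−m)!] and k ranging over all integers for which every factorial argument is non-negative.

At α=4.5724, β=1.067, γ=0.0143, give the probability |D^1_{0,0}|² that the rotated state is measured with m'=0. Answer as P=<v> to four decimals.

P=0.2331

Split into d^1_{0,0}(β=1.067) × two z-phases.
With c≡cos(β/2)=0.861032 and s≡sin(β/2)=0.508550, N=[1·1·1·1]^{1/2}=1.000000
Admissible k: 0..1 (factorial args all ≥0)
  k=0: (−1)^0·1.0000/(1)·0.8610^2·0.5086^0 = +0.741377
  k=1: (−1)^1·1.0000/(1)·0.8610^0·0.5086^2 = -0.258623
d^1_{0,0}(1.067) = +0.741377 -0.258623 = +0.482754
|D^1_{0,0}|² = |d^1_{0,0}(β)|² = (+0.482754)² = 0.233051 (the z-rotation phases have unit modulus)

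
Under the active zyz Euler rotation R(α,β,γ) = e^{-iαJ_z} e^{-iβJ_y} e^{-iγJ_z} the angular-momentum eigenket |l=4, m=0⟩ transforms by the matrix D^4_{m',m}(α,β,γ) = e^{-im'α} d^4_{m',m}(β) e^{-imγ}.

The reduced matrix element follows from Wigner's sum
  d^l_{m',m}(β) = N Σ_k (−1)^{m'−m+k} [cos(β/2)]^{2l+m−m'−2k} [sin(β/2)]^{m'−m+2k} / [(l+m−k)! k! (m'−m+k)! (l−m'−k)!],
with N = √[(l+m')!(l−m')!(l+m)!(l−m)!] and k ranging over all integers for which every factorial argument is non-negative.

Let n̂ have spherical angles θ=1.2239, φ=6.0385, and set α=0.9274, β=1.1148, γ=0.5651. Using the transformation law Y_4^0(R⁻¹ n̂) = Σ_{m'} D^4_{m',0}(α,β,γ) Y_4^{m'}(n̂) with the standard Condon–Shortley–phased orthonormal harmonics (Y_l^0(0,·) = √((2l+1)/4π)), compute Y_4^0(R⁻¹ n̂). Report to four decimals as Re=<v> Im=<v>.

Need the full column D^4_{m',0} for m'=−4..4 at α=0.9274, β=1.1148, γ=0.5651.
cos(β/2)=0.848633, sin(β/2)=0.528982
d^4_{-4,0}: single k=4 term ⇒ +0.339775;  D = -0.286422-0.182783i
d^4_{-3,0}: k∈[3..4] ⇒ +0.770879 -0.299521 = +0.471358;  D = -0.441243+0.165779i
d^4_{-2,0}: k∈[2..4] ⇒ +0.991569 -1.027383 +0.149694 = +0.113880;  D = -0.031909+0.109318i
d^4_{-1,0}: k∈[1..4] ⇒ +0.749887 -1.748188 +0.679249 -0.043986 = -0.363038;  D = -0.217792-0.290453i
d^4_{0,0}: k∈[0..4] ⇒ +0.269005 -1.672328 +1.461992 -0.252466 +0.006131 = -0.187667;  D = -0.187667+0.000000i
d^4_{1,0}: k∈[0..3] ⇒ -0.749887 +1.748188 -0.679249 +0.043986 = +0.363038;  D = +0.217792-0.290453i
d^4_{2,0}: k∈[0..2] ⇒ +0.991569 -1.027383 +0.149694 = +0.113880;  D = -0.031909-0.109318i
d^4_{3,0}: k∈[0..1] ⇒ -0.770879 +0.299521 = -0.471358;  D = +0.441243+0.165779i
d^4_{4,0}: single k=0 term ⇒ +0.339775;  D = -0.286422+0.182783i
Y_4^{m'}(θ=1.2239,φ=6.0385) and Σ D·Y over m':
  (-0.2864-0.1828i)·(+0.1932+0.2872i)  (-0.4412+0.1658i)·(+0.2628+0.2371i)  (-0.0319+0.1093i)·(-0.0498-0.0265i)  (-0.2178-0.2905i)·(-0.3215-0.0803i)  (-0.1877+0.0000i)·(+0.0000+0.0000i)  (+0.2178-0.2905i)·(+0.3215-0.0803i)  (-0.0319-0.1093i)·(-0.0498+0.0265i)  (+0.4412+0.1658i)·(-0.2628+0.2371i)  (-0.2864+0.1828i)·(+0.1932-0.2872i)
Y_4^0(R⁻¹ n̂) = -0.213773+0.000000i

Re=-0.2138 Im=0.0000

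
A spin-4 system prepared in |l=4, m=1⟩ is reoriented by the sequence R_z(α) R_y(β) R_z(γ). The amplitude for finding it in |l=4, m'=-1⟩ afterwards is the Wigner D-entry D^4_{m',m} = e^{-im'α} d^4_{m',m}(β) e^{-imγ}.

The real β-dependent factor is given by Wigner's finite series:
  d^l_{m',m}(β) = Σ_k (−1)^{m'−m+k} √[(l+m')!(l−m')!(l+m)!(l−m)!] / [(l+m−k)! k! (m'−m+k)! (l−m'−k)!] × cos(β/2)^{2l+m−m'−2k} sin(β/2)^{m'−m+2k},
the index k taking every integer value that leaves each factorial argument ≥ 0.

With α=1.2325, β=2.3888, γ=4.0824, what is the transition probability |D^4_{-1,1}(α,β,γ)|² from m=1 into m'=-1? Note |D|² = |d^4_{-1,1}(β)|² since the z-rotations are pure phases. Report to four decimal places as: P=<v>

Split into d^4_{-1,1}(β=2.3888) × two z-phases.
Half-angle: c=0.367571, s=0.929995. N=√(6·120·120·6)=720.000000
k∈{2,3,4,5} keeps every argument non-negative
  k=2: (−1)^0·720.0000/(72)·0.3676^6·0.9300^2 = +0.021331
  k=3: (−1)^1·720.0000/(24)·0.3676^4·0.9300^4 = -0.409649
  k=4: (−1)^2·720.0000/(48)·0.3676^2·0.9300^6 = +1.311171
  k=5: (−1)^3·720.0000/(720)·0.3676^0·0.9300^8 = -0.559559
d^4_{-1,1}(2.3888) = +0.021331 -0.409649 +1.311171 -0.559559 = +0.363294
|D^4_{-1,1}|² = |d^4_{-1,1}(β)|² = (+0.363294)² = 0.131983 (the z-rotation phases have unit modulus)

P=0.1320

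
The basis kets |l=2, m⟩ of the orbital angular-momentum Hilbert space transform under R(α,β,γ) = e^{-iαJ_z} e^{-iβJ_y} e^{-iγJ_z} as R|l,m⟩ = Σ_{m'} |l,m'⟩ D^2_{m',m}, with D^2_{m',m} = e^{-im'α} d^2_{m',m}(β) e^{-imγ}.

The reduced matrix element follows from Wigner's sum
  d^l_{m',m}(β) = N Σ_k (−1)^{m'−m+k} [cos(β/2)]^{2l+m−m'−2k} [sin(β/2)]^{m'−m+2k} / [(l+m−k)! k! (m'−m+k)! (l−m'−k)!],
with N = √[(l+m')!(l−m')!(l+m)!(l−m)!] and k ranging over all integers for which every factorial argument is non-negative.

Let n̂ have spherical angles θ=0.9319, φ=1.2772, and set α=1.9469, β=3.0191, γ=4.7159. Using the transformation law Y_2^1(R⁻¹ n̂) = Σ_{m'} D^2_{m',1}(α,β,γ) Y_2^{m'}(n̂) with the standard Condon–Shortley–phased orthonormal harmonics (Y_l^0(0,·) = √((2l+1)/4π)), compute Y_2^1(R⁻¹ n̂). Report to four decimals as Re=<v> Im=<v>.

Re=0.1973 Im=-0.2782

Need the full column D^2_{m',1} for m'=−2..2 at α=1.9469, β=3.0191, γ=4.7159.
cos(β/2)=0.061208, sin(β/2)=0.998125
d^2_{-2,1}: single k=3 term ⇒ +0.121729;  D = +0.082859-0.089176i
d^2_{-1,1}: k∈[2..3] ⇒ +0.011197 -0.992521 = -0.981324;  D = +0.913992+0.357233i
d^2_{0,1}: k∈[1..2] ⇒ +0.000561 -0.149087 = -0.148526;  D = -0.000521-0.148525i
d^2_{1,1}: k∈[0..1] ⇒ +0.000014 -0.011197 = -0.011183;  D = -0.010387+0.004144i
d^2_{2,1}: single k=0 term ⇒ -0.000458;  D = +0.000314+0.000333i
Y_2^{m'}(θ=0.9319,φ=1.2772) and Σ D·Y over m':
  (+0.0829-0.0892i)·(-0.2072-0.1379i)  (+0.9140+0.3572i)·(+0.1070-0.3540i)  (-0.0005-0.1485i)·(+0.0211+0.0000i)  (-0.0104+0.0041i)·(-0.1070-0.3540i)  (+0.0003+0.0003i)·(-0.2072+0.1379i)
Y_2^1(R⁻¹ n̂) = +0.197261-0.278176i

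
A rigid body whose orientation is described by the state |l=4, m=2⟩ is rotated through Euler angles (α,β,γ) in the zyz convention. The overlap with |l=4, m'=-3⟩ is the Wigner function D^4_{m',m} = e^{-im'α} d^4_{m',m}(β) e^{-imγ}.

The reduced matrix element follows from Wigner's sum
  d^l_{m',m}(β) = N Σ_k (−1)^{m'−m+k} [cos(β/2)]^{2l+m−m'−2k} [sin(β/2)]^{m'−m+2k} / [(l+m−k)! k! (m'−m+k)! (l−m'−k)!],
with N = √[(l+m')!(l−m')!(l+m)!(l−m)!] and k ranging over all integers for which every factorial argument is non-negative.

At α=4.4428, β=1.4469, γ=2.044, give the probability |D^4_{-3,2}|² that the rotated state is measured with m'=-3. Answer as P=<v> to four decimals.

P=0.1977

D^4_{-3,2}(4.4428,1.4469,2.044) = e^{-i·-3·4.4428}·d^4_{-3,2}(1.4469)·e^{-i·2·2.044}. Compute d first:
c=cos(1.4469/2)=0.749526, s=sin(1.4469/2)=0.661974; N=√[1·5040·720·2]=2693.993318
k∈{5,6} keeps every argument non-negative
  k=5: (−1)^0·2693.9933/(240)·0.7495^3·0.6620^5 = +0.600831
  k=6: (−1)^1·2693.9933/(720)·0.7495^1·0.6620^7 = -0.156221
d^4_{-3,2}(1.4469) = +0.600831 -0.156221 = +0.444610
|D^4_{-3,2}|² = |d^4_{-3,2}(β)|² = (+0.444610)² = 0.197678 (the z-rotation phases have unit modulus)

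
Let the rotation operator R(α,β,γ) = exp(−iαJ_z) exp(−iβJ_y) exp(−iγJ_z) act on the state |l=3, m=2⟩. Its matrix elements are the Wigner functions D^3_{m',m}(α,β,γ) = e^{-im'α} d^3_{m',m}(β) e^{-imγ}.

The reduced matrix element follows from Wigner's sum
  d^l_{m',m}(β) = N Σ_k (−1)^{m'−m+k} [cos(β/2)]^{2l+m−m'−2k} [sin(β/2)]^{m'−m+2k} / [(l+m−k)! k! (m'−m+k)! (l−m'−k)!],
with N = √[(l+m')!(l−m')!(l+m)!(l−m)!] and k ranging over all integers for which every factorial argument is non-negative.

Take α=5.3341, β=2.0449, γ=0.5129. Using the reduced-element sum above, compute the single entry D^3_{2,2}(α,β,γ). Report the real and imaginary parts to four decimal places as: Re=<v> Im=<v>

Re=-0.1600 Im=-0.1905

Split into d^3_{2,2}(β=2.0449) × two z-phases.
Half-angle: c=0.521277, s=0.853388. N=√(120·1·120·1)=120.000000
k∈{0,1} keeps every argument non-negative
  k=0: (−1)^0·120.0000/(120)·0.5213^6·0.8534^0 = +0.020064
  k=1: (−1)^1·120.0000/(24)·0.5213^4·0.8534^2 = -0.268866
d^3_{2,2}(2.0449) = +0.020064 -0.268866 = -0.248802
D = (-0.321558+0.946890i)·(-0.248802)·(+0.518415-0.855129i) = -0.159983-0.190547i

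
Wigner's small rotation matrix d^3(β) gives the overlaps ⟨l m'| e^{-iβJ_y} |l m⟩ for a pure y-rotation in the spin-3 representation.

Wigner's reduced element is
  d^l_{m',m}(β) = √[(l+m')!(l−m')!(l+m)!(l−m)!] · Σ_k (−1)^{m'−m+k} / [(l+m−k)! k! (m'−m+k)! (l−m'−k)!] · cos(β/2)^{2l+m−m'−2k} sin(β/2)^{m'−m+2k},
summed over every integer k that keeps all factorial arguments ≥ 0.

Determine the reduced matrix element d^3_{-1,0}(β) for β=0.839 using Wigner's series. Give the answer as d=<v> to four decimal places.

d^3_{-1,0}(β=0.839) via Wigner's sum:
c=cos(0.839/2)=0.913293, s=sin(0.839/2)=0.407304; N=√[2·24·6·6]=41.569219
k∈{1,2,3} keeps every argument non-negative
  k=1: (−1)^0·41.5692/(12)·0.9133^5·0.4073^1 = +0.896518
  k=2: (−1)^1·41.5692/(4)·0.9133^3·0.4073^3 = -0.534931
  k=3: (−1)^2·41.5692/(12)·0.9133^1·0.4073^5 = +0.035464
d^3_{-1,0}(0.839) = +0.896518 -0.534931 +0.035464 = +0.397052

d=0.3971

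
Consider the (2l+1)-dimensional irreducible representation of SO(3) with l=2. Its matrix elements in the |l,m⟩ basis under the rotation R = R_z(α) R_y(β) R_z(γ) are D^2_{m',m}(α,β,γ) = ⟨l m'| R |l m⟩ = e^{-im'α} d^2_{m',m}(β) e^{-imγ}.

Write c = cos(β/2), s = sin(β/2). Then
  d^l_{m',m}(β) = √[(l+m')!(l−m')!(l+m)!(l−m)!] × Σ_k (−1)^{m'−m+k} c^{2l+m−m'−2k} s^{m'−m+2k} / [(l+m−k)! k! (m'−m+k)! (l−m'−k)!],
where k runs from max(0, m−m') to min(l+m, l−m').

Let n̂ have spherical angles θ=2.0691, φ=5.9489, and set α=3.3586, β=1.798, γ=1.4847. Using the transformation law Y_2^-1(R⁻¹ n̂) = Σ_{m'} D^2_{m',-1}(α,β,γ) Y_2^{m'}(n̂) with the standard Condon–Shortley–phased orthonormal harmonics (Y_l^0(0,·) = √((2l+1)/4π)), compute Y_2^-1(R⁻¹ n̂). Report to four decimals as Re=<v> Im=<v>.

Need the full column D^2_{m',-1} for m'=−2..2 at α=3.3586, β=1.798, γ=1.4847.
cos(β/2)=0.622393, sin(β/2)=0.782705
d^2_{-2,-1}: single k=1 term ⇒ +0.377418;  D = -0.128677+0.354804i
d^2_{-1,-1}: k∈[0..1] ⇒ +0.150058 -0.711945 = -0.561888;  D = -0.073347+0.557080i
d^2_{0,-1}: k∈[0..1] ⇒ -0.462240 +0.731029 = +0.268789;  D = +0.023113+0.267793i
d^2_{1,-1}: k∈[0..1] ⇒ +0.711945 -0.375312 = +0.336634;  D = -0.100480-0.321288i
d^2_{2,-1}: single k=0 term ⇒ -0.596883;  D = -0.296637-0.517953i
Y_2^{m'}(θ=2.0691,φ=5.9489) and Σ D·Y over m':
  (-0.1287+0.3548i)·(+0.2339+0.1847i)  (-0.0733+0.5571i)·(-0.3064-0.1064i)  (+0.0231+0.2678i)·(-0.0993+0.0000i)  (-0.1005-0.3213i)·(+0.3064-0.1064i)  (-0.2966-0.5180i)·(+0.2339-0.1847i)
Y_2^-1(R⁻¹ n̂) = -0.246224-0.284322i

Re=-0.2462 Im=-0.2843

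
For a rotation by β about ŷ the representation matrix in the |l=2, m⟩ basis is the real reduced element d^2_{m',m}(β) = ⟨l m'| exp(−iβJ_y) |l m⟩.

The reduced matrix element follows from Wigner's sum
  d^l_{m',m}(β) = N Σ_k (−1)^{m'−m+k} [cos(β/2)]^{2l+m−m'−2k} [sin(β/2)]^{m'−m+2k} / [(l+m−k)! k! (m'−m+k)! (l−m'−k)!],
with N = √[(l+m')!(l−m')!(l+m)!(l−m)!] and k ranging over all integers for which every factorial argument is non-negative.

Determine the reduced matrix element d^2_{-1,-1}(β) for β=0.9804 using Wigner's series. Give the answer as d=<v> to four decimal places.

d=0.0882

d^2_{-1,-1}(β=0.9804) via Wigner's sum:
c=cos(0.9804/2)=0.882239, s=sin(0.9804/2)=0.470802; N=√[1·6·1·6]=6.000000
The bounds max(0,m−m')=0 and min(l+m,l−m')=1 give 2 terms
  k=0: (−1)^0·6.0000/(6)·0.8822^4·0.4708^0 = +0.605821
  k=1: (−1)^1·6.0000/(2)·0.8822^2·0.4708^2 = -0.517572
d^2_{-1,-1}(0.9804) = +0.605821 -0.517572 = +0.088249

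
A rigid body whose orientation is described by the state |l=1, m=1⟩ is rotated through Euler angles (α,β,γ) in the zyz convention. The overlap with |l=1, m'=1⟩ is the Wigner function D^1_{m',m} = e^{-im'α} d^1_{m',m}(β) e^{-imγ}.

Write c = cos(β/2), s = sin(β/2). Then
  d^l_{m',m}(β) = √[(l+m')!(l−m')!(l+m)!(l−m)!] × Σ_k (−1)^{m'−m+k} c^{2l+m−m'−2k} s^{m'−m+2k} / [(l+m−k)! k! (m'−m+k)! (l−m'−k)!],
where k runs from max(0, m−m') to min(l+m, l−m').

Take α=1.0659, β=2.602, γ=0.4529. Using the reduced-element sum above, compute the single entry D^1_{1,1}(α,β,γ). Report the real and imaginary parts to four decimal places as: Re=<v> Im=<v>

First d^1_{1,1}(β=2.602), then the phase factors e^{-i(1)α} and e^{-i(1)γ}:
With c≡cos(β/2)=0.266535 and s≡sin(β/2)=0.963825, N=[2·1·2·1]^{1/2}=2.000000
Admissible k: 0..0 (factorial args all ≥0)
  k=0: (−1)^0·2.0000/(2)·0.2665^2·0.9638^0 = +0.071041
d^1_{1,1}(2.602) = +0.071041
Attach z-rotation phases: D = e^{-i(1)(1.0659)}·(+0.071041)·e^{-i(1)(0.4529)} = +0.003692-0.070945i

Re=0.0037 Im=-0.0709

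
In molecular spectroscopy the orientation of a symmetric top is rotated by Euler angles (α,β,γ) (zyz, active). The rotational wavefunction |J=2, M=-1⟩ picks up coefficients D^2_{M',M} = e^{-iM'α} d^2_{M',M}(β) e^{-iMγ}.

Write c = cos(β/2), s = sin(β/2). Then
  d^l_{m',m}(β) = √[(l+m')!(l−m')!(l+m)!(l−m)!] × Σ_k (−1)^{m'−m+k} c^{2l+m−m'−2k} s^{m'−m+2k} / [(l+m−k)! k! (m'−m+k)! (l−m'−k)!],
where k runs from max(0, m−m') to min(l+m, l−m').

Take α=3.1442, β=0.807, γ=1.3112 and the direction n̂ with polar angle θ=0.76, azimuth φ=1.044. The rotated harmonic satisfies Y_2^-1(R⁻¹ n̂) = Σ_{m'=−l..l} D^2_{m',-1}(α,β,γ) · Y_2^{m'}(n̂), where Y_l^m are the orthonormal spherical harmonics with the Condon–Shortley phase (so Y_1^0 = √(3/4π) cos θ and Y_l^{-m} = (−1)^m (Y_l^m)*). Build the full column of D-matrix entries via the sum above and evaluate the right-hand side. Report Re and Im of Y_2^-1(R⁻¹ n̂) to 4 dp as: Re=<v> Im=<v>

Re=-0.1489 Im=-0.1132

Need the full column D^2_{m',-1} for m'=−2..2 at α=3.1442, β=0.807, γ=1.3112.
cos(β/2)=0.919692, sin(β/2)=0.392640
d^2_{-2,-1}: single k=1 term ⇒ +0.610874;  D = +0.153725+0.591216i
d^2_{-1,-1}: k∈[0..1] ⇒ +0.715435 -0.391196 = +0.324239;  D = -0.082412-0.313591i
d^2_{0,-1}: k∈[0..1] ⇒ -0.748165 +0.136364 = -0.611801;  D = -0.157043-0.591302i
d^2_{1,-1}: k∈[0..1] ⇒ +0.391196 -0.023767 = +0.367429;  D = -0.095241-0.354871i
d^2_{2,-1}: single k=0 term ⇒ -0.111341;  D = -0.029141-0.107460i
Y_2^{m'}(θ=0.76,φ=1.044) and Σ D·Y over m':
  (+0.1537+0.5912i)·(-0.0906-0.1594i)  (-0.0824-0.3136i)·(+0.1940-0.3335i)  (-0.1570-0.5913i)·(+0.1817+0.0000i)  (-0.0952-0.3549i)·(-0.1940-0.3335i)  (-0.0291-0.1075i)·(-0.0906+0.1594i)
Y_2^-1(R⁻¹ n̂) = -0.148921-0.113192i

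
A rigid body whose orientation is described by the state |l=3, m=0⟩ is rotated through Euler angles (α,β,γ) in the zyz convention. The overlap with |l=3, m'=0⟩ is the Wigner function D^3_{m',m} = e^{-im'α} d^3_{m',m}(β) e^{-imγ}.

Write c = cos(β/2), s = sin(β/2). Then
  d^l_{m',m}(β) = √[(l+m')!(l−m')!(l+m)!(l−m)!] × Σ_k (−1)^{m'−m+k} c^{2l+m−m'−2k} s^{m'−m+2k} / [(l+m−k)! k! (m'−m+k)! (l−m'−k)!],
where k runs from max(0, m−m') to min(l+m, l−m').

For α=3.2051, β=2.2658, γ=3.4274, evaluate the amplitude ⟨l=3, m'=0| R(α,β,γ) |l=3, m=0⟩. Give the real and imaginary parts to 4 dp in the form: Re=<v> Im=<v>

Re=0.3040 Im=0.0000

D^3_{0,0}(3.2051,2.2658,3.4274) = e^{-i·0·3.2051}·d^3_{0,0}(2.2658)·e^{-i·0·3.4274}. Compute d first:
Half-angle: c=0.424035, s=0.905646. N=√(6·6·6·6)=36.000000
k∈{0,1,2,3} keeps every argument non-negative
  k=0: (−1)^0·36.0000/(36)·0.4240^6·0.9056^0 = +0.005813
  k=1: (−1)^1·36.0000/(4)·0.4240^4·0.9056^2 = -0.238653
  k=2: (−1)^2·36.0000/(4)·0.4240^2·0.9056^4 = +1.088628
  k=3: (−1)^3·36.0000/(36)·0.4240^0·0.9056^6 = -0.551760
d^3_{0,0}(2.2658) = +0.005813 -0.238653 +1.088628 -0.551760 = +0.304029
D = (+1.000000+0.000000i)·(+0.304029)·(+1.000000+0.000000i) = +0.304029+0.000000i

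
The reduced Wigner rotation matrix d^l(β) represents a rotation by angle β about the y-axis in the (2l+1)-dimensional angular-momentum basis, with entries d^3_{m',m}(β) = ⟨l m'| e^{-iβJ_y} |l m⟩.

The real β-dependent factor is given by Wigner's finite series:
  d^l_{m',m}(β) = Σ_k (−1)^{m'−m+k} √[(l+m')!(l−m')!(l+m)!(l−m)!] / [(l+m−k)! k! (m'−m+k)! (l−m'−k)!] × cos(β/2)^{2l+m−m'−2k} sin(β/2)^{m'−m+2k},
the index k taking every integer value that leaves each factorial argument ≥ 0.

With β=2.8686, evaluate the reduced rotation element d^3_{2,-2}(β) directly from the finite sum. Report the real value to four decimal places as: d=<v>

d^3_{2,-2}(β=2.8686) via Wigner's sum:
Half-angle: c=0.136073, s=0.990699. N=√(120·1·1·120)=120.000000
The bounds max(0,m−m')=0 and min(l+m,l−m')=1 give 2 terms
  k=0: (−1)^4·120.0000/(24)·0.1361^2·0.9907^4 = +0.089183
  k=1: (−1)^5·120.0000/(120)·0.1361^0·0.9907^6 = -0.945475
d^3_{2,-2}(2.8686) = +0.089183 -0.945475 = -0.856292

d=-0.8563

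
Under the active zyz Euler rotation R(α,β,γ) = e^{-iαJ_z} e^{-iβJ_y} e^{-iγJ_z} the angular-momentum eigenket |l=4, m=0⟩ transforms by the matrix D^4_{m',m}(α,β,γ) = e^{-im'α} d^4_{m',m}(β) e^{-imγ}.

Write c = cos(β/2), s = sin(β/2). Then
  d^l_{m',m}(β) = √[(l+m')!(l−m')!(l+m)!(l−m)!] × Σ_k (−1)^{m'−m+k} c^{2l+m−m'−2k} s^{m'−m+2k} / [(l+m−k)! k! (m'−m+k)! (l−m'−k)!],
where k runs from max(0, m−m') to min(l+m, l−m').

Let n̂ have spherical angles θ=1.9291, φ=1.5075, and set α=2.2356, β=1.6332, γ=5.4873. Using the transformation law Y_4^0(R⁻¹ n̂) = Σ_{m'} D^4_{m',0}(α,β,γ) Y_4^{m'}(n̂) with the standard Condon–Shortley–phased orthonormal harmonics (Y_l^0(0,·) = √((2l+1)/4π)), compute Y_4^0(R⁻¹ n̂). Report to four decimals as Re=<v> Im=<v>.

Need the full column D^4_{m',0} for m'=−4..4 at α=2.2356, β=1.6332, γ=5.4873.
cos(β/2)=0.684703, sin(β/2)=0.728822
d^4_{-4,0}: single k=4 term ⇒ +0.518853;  D = -0.459649+0.240689i
d^4_{-3,0}: k∈[3..4] ⇒ +0.689351 -0.781049 = -0.091699;  D = -0.083593-0.037694i
d^4_{-2,0}: k∈[2..4] ⇒ +0.519252 -1.568864 +0.666584 = -0.383028;  D = +0.091489+0.371941i
d^4_{-1,0}: k∈[1..4] ⇒ +0.229960 -1.563300 +1.771254 -0.334478 = +0.103435;  D = -0.063810+0.081408i
d^4_{0,0}: k∈[0..4] ⇒ +0.048308 -0.875744 +2.232533 -1.124226 +0.079611 = +0.360482;  D = +0.360482+0.000000i
d^4_{1,0}: k∈[0..3] ⇒ -0.229960 +1.563300 -1.771254 +0.334478 = -0.103435;  D = +0.063810+0.081408i
d^4_{2,0}: k∈[0..2] ⇒ +0.519252 -1.568864 +0.666584 = -0.383028;  D = +0.091489-0.371941i
d^4_{3,0}: k∈[0..1] ⇒ -0.689351 +0.781049 = +0.091699;  D = +0.083593-0.037694i
d^4_{4,0}: single k=0 term ⇒ +0.518853;  D = -0.459649-0.240689i
Y_4^{m'}(θ=1.9291,φ=1.5075) and Σ D·Y over m':
  (-0.4596+0.2407i)·(+0.3295+0.0853i)  (-0.0836-0.0377i)·(+0.0680-0.3540i)  (+0.0915+0.3719i)·(+0.0405+0.0052i)  (-0.0638+0.0814i)·(+0.0210-0.3317i)  (+0.3605+0.0000i)·(-0.0169+0.0000i)  (+0.0638+0.0814i)·(-0.0210-0.3317i)  (+0.0915-0.3719i)·(+0.0405-0.0052i)  (+0.0836-0.0377i)·(-0.0680-0.3540i)  (-0.4596-0.2407i)·(+0.3295-0.0853i)
Y_4^0(R⁻¹ n̂) = -0.333251-0.000000i

Re=-0.3333 Im=0.0000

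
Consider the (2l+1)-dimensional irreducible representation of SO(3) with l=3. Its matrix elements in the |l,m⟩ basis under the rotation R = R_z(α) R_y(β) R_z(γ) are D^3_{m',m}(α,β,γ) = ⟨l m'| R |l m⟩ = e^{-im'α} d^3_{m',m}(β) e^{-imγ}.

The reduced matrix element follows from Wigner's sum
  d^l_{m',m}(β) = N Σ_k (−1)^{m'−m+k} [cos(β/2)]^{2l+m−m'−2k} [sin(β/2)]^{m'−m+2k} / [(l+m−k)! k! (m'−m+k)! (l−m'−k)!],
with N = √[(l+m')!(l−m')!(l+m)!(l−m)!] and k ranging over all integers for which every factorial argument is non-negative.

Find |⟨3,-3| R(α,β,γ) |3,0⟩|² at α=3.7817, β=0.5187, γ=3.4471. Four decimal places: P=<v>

First d^3_{-3,0}(β=0.5187), then the phase factors e^{-i(-3)α} and e^{-i(0)γ}:
With c≡cos(β/2)=0.966557 and s≡sin(β/2)=0.256452, N=[1·720·6·6]^{1/2}=160.996894
Admissible k: 3..3 (factorial args all ≥0)
  k=3: (−1)^0·160.9969/(36)·0.9666^3·0.2565^3 = +0.068111
d^3_{-3,0}(0.5187) = +0.068111
|D^3_{-3,0}|² = |d^3_{-3,0}(β)|² = (+0.068111)² = 0.004639 (the z-rotation phases have unit modulus)

P=0.0046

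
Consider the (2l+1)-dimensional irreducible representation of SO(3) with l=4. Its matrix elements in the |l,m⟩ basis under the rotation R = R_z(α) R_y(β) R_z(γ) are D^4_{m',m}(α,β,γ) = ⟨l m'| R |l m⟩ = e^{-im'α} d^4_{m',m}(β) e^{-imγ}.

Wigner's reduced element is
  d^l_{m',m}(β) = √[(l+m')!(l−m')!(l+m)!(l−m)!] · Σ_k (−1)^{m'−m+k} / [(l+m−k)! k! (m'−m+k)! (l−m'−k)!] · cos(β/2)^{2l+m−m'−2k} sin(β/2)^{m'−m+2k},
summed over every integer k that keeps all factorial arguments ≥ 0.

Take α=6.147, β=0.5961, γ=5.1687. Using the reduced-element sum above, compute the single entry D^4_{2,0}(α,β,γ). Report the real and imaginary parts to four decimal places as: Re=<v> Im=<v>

Re=0.4552 Im=0.1272

D^4_{2,0}(6.147,0.5961,5.1687) = e^{-i·2·6.147}·d^4_{2,0}(0.5961)·e^{-i·0·5.1687}. Compute d first:
c=cos(0.5961/2)=0.955911, s=sin(0.5961/2)=0.293657; N=√[720·2·24·24]=910.735966
k: max(0,(0)−(2))=0 … min(4+(0),4−(2))=2
  k=0: (−1)^2·910.7360/(96)·0.9559^6·0.2937^2 = +0.624174
  k=1: (−1)^3·910.7360/(36)·0.9559^4·0.2937^4 = -0.157080
  k=2: (−1)^4·910.7360/(96)·0.9559^2·0.2937^6 = +0.005559
d^4_{2,0}(0.5961) = +0.624174 -0.157080 +0.005559 = +0.472654
Attach z-rotation phases: D = e^{-i(2)(6.147)}·(+0.472654)·e^{-i(0)(5.1687)} = +0.455230+0.127151i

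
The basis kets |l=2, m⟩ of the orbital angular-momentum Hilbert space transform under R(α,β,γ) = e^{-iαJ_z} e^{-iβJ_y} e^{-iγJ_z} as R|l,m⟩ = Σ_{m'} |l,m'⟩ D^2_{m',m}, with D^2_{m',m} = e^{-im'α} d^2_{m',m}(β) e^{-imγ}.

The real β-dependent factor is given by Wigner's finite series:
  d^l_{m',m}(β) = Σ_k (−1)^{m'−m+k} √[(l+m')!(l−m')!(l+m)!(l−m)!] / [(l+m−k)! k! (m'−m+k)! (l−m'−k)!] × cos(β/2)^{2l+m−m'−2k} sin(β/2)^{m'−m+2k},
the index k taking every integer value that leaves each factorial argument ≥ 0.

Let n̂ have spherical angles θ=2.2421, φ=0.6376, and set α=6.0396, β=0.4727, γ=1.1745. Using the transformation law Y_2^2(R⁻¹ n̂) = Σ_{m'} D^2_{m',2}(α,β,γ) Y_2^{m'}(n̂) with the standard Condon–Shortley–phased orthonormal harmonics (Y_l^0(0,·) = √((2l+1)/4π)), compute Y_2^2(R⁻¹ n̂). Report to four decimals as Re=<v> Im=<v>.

Re=0.1973 Im=-0.2830

Need the full column D^2_{m',2} for m'=−2..2 at α=6.0396, β=0.4727, γ=1.1745.
cos(β/2)=0.972199, sin(β/2)=0.234156
d^2_{-2,2}: single k=4 term ⇒ +0.003006;  D = -0.002867-0.000904i
d^2_{-1,2}: single k=3 term ⇒ +0.024963;  D = -0.021295-0.013027i
d^2_{0,2}: single k=2 term ⇒ +0.126939;  D = -0.089111-0.090403i
d^2_{1,2}: single k=1 term ⇒ +0.430329;  D = -0.219258-0.370282i
d^2_{2,2}: single k=0 term ⇒ +0.893348;  D = -0.256339-0.855781i
Y_2^{m'}(θ=2.2421,φ=0.6376) and Σ D·Y over m':
  (-0.0029-0.0009i)·(+0.0690-0.2266i)  (-0.0213-0.0130i)·(-0.3023+0.2240i)  (-0.0891-0.0904i)·(+0.0507+0.0000i)  (-0.2193-0.3703i)·(+0.3023+0.2240i)  (-0.2563-0.8558i)·(+0.0690+0.2266i)
Y_2^2(R⁻¹ n̂) = +0.197280-0.282999i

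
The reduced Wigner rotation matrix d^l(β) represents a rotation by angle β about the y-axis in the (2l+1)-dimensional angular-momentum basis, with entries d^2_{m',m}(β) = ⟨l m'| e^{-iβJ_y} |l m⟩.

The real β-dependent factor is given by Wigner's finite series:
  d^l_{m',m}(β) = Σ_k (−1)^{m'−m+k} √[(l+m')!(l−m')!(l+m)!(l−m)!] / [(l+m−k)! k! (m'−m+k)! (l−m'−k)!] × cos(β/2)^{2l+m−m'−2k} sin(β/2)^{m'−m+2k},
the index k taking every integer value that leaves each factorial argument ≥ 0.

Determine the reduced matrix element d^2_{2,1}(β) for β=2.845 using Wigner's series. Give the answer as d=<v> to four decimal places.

d^2_{2,1}(β=2.845) via Wigner's sum:
c=cos(2.845/2)=0.147753, s=sin(2.845/2)=0.989024; N=√[24·1·6·1]=12.000000
k∈{0} keeps every argument non-negative
  k=0: (−1)^1·12.0000/(6)·0.1478^3·0.9890^1 = -0.006380
d^2_{2,1}(2.845) = -0.006380

d=-0.0064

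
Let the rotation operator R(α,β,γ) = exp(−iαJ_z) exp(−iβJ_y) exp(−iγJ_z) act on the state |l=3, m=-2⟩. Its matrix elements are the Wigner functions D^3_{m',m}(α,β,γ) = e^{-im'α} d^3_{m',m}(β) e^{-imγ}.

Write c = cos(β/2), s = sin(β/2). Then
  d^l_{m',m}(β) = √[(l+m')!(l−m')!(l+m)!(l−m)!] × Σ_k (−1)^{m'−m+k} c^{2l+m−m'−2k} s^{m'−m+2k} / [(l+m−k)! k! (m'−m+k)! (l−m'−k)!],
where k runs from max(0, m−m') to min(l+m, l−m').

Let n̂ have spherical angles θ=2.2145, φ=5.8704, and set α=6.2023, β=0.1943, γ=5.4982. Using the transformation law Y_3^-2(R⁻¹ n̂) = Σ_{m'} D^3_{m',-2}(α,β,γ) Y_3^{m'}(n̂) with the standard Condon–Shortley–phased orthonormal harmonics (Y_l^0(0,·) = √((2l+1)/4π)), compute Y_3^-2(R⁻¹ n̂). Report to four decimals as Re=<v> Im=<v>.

Need the full column D^3_{m',-2} for m'=−3..3 at α=6.2023, β=0.1943, γ=5.4982.
cos(β/2)=0.995285, sin(β/2)=0.096997
d^3_{-3,-2}: single k=1 term ⇒ +0.232045;  D = -0.055570-0.225292i
d^3_{-2,-2}: k∈[0..1] ⇒ +0.972039 -0.046161 = +0.925878;  D = -0.148373-0.913912i
d^3_{-1,-2}: k∈[0..1] ⇒ -0.299568 +0.005690 = -0.293878;  D = +0.023503+0.292937i
d^3_{0,-2}: k∈[0..1] ⇒ +0.050567 -0.000480 = +0.050087;  D = +0.000041-0.050087i
d^3_{1,-2}: k∈[0..1] ⇒ -0.005690 +0.000027 = -0.005663;  D = -0.000462+0.005645i
d^3_{2,-2}: k∈[0..1] ⇒ +0.000438 -0.000001 = +0.000438;  D = +0.000071-0.000432i
d^3_{3,-2}: single k=0 term ⇒ -0.000021;  D = -0.000005+0.000020i
Y_3^{m'}(θ=2.2145,φ=5.8704) and Σ D·Y over m':
  (-0.0556-0.2253i)·(+0.0697+0.2018i)  (-0.1484-0.9139i)·(-0.2661-0.2884i)  (+0.0235+0.2929i)·(+0.1897+0.0831i)  (+0.0000-0.0501i)·(+0.2685+0.0000i)  (-0.0005+0.0056i)·(-0.1897+0.0831i)  (+0.0001-0.0004i)·(-0.2661+0.2884i)  (-0.0000+0.0000i)·(-0.0697+0.2018i)
Y_3^-2(R⁻¹ n̂) = -0.202640+0.302174i

Re=-0.2026 Im=0.3022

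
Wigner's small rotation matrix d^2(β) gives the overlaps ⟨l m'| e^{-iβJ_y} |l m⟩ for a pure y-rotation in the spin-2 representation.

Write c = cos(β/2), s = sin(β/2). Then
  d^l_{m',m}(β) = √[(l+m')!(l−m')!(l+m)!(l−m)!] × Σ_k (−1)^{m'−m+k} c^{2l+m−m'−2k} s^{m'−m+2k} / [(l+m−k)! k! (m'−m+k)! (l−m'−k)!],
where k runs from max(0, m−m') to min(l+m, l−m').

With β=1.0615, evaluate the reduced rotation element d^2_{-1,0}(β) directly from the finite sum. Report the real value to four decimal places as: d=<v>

d=0.5214

d^2_{-1,0}(β=1.0615) via Wigner's sum:
c=cos(1.0615/2)=0.862428, s=sin(1.0615/2)=0.506180; N=√[1·6·2·2]=4.898979
Admissible k: 1..2 (factorial args all ≥0)
  k=1: (−1)^0·4.8990/(2)·0.8624^3·0.5062^1 = +0.795333
  k=2: (−1)^1·4.8990/(2)·0.8624^1·0.5062^3 = -0.273977
d^2_{-1,0}(1.0615) = +0.795333 -0.273977 = +0.521356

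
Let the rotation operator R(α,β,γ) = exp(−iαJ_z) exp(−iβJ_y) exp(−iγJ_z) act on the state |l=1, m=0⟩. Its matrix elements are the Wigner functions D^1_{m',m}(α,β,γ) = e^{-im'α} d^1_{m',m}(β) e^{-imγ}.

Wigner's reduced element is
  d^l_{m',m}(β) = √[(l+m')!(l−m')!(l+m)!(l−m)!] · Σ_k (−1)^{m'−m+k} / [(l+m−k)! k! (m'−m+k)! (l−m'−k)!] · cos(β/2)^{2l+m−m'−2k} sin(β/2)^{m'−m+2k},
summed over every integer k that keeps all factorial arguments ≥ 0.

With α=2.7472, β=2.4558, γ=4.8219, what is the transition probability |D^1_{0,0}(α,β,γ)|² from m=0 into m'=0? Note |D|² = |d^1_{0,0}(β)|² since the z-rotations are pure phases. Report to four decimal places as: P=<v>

D^1_{0,0}(2.7472,2.4558,4.8219) = e^{-i·0·2.7472}·d^1_{0,0}(2.4558)·e^{-i·0·4.8219}. Compute d first:
Half-angle: c=0.336216, s=0.941785. N=√(1·1·1·1)=1.000000
Admissible k: 0..1 (factorial args all ≥0)
  k=0: (−1)^0·1.0000/(1)·0.3362^2·0.9418^0 = +0.113041
  k=1: (−1)^1·1.0000/(1)·0.3362^0·0.9418^2 = -0.886959
d^1_{0,0}(2.4558) = +0.113041 -0.886959 = -0.773917
|D^1_{0,0}|² = |d^1_{0,0}(β)|² = (-0.773917)² = 0.598948 (the z-rotation phases have unit modulus)

P=0.5989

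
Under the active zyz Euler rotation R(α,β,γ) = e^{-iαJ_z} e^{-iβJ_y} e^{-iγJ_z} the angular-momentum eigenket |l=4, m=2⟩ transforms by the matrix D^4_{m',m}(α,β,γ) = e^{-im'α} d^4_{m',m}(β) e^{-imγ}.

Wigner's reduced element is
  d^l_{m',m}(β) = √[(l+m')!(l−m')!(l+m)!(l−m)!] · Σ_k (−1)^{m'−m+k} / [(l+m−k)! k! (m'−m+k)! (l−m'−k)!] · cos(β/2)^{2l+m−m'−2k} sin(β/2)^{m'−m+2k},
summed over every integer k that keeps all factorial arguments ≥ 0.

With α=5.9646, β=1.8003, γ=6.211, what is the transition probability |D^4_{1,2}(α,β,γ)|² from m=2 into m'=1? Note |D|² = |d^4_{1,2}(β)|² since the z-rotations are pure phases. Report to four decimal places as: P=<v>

P=0.0307

Split into d^4_{1,2}(β=1.8003) × two z-phases.
Half-angle: c=0.621492, s=0.783420. N=√(120·6·720·2)=1018.233765
k∈{1,2,3} keeps every argument non-negative
  k=1: (−1)^0·1018.2338/(240)·0.6215^7·0.7834^1 = +0.119037
  k=2: (−1)^1·1018.2338/(48)·0.6215^5·0.7834^3 = -0.945736
  k=3: (−1)^2·1018.2338/(72)·0.6215^3·0.7834^5 = +1.001835
d^4_{1,2}(1.8003) = +0.119037 -0.945736 +1.001835 = +0.175136
|D^4_{1,2}|² = |d^4_{1,2}(β)|² = (+0.175136)² = 0.030673 (the z-rotation phases have unit modulus)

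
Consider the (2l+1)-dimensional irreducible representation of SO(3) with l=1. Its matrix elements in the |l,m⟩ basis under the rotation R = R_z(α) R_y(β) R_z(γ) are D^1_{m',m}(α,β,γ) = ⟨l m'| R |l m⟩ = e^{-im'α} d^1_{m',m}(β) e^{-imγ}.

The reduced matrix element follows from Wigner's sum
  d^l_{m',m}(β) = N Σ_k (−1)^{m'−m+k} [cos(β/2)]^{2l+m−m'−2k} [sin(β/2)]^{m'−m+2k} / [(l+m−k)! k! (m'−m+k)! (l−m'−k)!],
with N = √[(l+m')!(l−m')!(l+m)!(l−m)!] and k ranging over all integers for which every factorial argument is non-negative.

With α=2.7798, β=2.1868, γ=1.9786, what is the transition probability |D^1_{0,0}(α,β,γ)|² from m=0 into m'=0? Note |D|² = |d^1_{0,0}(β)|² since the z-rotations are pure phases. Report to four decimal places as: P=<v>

Split into d^1_{0,0}(β=2.1868) × two z-phases.
Half-angle: c=0.459468, s=0.888194. N=√(1·1·1·1)=1.000000
k: max(0,(0)−(0))=0 … min(1+(0),1−(0))=1
  k=0: (−1)^0·1.0000/(1)·0.4595^2·0.8882^0 = +0.211111
  k=1: (−1)^1·1.0000/(1)·0.4595^0·0.8882^2 = -0.788889
d^1_{0,0}(2.1868) = +0.211111 -0.788889 = -0.577778
|D^1_{0,0}|² = |d^1_{0,0}(β)|² = (-0.577778)² = 0.333827 (the z-rotation phases have unit modulus)

P=0.3338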